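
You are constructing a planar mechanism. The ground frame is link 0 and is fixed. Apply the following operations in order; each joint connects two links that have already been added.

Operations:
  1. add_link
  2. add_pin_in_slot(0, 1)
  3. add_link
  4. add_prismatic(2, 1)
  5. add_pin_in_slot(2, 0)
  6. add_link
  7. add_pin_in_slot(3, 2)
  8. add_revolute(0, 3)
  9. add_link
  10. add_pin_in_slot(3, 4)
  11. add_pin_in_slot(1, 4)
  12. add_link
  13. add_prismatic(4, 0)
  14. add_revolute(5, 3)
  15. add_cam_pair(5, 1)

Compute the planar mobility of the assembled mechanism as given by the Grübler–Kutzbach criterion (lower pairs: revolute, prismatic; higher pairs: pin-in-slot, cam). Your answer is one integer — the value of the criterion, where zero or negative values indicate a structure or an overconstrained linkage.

link 0 = ground. State L|J1|J2 = 1|0|0
+link1  2|0|0
PS(0,1) f=2→J2  2|0|1
+link2  3|0|1
P(2,1) f=1→J1  3|1|1
PS(2,0) f=2→J2  3|1|2
+link3  4|1|2
PS(3,2) f=2→J2  4|1|3
R(0,3) f=1→J1  4|2|3
+link4  5|2|3
PS(3,4) f=2→J2  5|2|4
PS(1,4) f=2→J2  5|2|5
+link5  6|2|5
P(4,0) f=1→J1  6|3|5
R(5,3) f=1→J1  6|4|5
C(5,1) f=2→J2  6|4|6
M = 3(6−1)−2·4−6 = 15−8−6 = 1

M = 1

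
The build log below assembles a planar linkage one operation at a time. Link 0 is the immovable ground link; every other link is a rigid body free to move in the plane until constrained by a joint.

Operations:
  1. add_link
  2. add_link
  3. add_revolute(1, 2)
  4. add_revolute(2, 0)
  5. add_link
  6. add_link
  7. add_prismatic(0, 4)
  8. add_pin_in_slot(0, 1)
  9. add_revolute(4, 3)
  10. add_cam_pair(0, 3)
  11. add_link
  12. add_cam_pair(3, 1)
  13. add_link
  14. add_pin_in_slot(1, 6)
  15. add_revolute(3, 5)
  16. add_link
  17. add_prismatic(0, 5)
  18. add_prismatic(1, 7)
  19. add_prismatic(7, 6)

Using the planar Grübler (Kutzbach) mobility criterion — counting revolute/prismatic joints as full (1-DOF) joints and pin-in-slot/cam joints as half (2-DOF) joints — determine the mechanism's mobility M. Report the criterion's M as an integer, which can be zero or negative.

M = 1

L=1 J1=0 J2=0
add link → L=2 J1=0 J2=0
add link → L=3 J1=0 J2=0
R@1,2 dof=1 J1 → L=3 J1=1 J2=0
R@2,0 dof=1 J1 → L=3 J1=2 J2=0
add link → L=4 J1=2 J2=0
add link → L=5 J1=2 J2=0
P@0,4 dof=1 J1 → L=5 J1=3 J2=0
PS@0,1 dof=2 J2 → L=5 J1=3 J2=1
R@4,3 dof=1 J1 → L=5 J1=4 J2=1
C@0,3 dof=2 J2 → L=5 J1=4 J2=2
add link → L=6 J1=4 J2=2
C@3,1 dof=2 J2 → L=6 J1=4 J2=3
add link → L=7 J1=4 J2=3
PS@1,6 dof=2 J2 → L=7 J1=4 J2=4
R@3,5 dof=1 J1 → L=7 J1=5 J2=4
add link → L=8 J1=5 J2=4
P@0,5 dof=1 J1 → L=8 J1=6 J2=4
P@1,7 dof=1 J1 → L=8 J1=7 J2=4
P@7,6 dof=1 J1 → L=8 J1=8 J2=4
M=3(L−1)−2J1−J2=3·7−2·8−4=1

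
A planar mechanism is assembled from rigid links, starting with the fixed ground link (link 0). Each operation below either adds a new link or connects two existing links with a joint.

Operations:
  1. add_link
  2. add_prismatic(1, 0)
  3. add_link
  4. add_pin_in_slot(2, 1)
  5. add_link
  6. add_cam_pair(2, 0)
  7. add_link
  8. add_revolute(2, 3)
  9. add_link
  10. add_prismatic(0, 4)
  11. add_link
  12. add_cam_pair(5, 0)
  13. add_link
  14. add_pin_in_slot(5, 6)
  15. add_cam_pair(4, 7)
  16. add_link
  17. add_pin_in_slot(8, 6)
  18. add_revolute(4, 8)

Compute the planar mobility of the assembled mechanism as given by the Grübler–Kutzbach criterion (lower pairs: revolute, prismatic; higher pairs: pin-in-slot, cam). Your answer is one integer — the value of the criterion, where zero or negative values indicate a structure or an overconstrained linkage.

link 0 = ground. State L|J1|J2 = 1|0|0
+link1  2|0|0
P(1,0) f=1→J1  2|1|0
+link2  3|1|0
PS(2,1) f=2→J2  3|1|1
+link3  4|1|1
C(2,0) f=2→J2  4|1|2
+link4  5|1|2
R(2,3) f=1→J1  5|2|2
+link5  6|2|2
P(0,4) f=1→J1  6|3|2
+link6  7|3|2
C(5,0) f=2→J2  7|3|3
+link7  8|3|3
PS(5,6) f=2→J2  8|3|4
C(4,7) f=2→J2  8|3|5
+link8  9|3|5
PS(8,6) f=2→J2  9|3|6
R(4,8) f=1→J1  9|4|6
M = 3(9−1)−2·4−6 = 24−8−6 = 10

M = 10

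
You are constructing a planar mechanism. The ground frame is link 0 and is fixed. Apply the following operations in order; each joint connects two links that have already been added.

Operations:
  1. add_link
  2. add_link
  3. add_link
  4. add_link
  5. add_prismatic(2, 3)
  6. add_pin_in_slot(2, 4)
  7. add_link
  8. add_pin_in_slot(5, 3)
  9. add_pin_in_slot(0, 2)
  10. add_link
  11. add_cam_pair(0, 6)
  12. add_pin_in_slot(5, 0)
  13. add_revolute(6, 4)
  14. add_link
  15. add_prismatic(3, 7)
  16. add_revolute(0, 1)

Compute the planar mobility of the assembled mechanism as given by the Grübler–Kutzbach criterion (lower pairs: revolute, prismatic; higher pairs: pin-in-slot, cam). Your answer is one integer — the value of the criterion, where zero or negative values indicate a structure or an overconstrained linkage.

[1;0;0] (link 0 is ground)
L+ [2;0;0]
L+ [3;0;0]
L+ [4;0;0]
L+ [5;0;0]
P(2,3)∈J1 [5;1;0]
PS(2,4)∈J2 [5;1;1]
L+ [6;1;1]
PS(5,3)∈J2 [6;1;2]
PS(0,2)∈J2 [6;1;3]
L+ [7;1;3]
C(0,6)∈J2 [7;1;4]
PS(5,0)∈J2 [7;1;5]
R(6,4)∈J1 [7;2;5]
L+ [8;2;5]
P(3,7)∈J1 [8;3;5]
R(0,1)∈J1 [8;4;5]
mobility = 21 − 8 − 5 = 8

M = 8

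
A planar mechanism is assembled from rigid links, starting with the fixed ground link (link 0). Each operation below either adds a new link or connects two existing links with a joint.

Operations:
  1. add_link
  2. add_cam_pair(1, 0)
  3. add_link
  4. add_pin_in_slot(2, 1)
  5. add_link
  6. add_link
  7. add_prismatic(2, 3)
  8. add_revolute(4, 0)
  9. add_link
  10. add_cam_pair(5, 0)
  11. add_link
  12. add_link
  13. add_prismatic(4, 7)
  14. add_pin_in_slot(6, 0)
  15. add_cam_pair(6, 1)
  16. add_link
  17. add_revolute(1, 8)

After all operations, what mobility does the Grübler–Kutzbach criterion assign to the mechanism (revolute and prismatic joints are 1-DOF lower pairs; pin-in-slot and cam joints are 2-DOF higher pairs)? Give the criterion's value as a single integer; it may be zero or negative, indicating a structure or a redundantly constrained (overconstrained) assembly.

M = 11

L=1 J1=0 J2=0
add link → L=2 J1=0 J2=0
C@1,0 dof=2 J2 → L=2 J1=0 J2=1
add link → L=3 J1=0 J2=1
PS@2,1 dof=2 J2 → L=3 J1=0 J2=2
add link → L=4 J1=0 J2=2
add link → L=5 J1=0 J2=2
P@2,3 dof=1 J1 → L=5 J1=1 J2=2
R@4,0 dof=1 J1 → L=5 J1=2 J2=2
add link → L=6 J1=2 J2=2
C@5,0 dof=2 J2 → L=6 J1=2 J2=3
add link → L=7 J1=2 J2=3
add link → L=8 J1=2 J2=3
P@4,7 dof=1 J1 → L=8 J1=3 J2=3
PS@6,0 dof=2 J2 → L=8 J1=3 J2=4
C@6,1 dof=2 J2 → L=8 J1=3 J2=5
add link → L=9 J1=3 J2=5
R@1,8 dof=1 J1 → L=9 J1=4 J2=5
M=3(L−1)−2J1−J2=3·8−2·4−5=11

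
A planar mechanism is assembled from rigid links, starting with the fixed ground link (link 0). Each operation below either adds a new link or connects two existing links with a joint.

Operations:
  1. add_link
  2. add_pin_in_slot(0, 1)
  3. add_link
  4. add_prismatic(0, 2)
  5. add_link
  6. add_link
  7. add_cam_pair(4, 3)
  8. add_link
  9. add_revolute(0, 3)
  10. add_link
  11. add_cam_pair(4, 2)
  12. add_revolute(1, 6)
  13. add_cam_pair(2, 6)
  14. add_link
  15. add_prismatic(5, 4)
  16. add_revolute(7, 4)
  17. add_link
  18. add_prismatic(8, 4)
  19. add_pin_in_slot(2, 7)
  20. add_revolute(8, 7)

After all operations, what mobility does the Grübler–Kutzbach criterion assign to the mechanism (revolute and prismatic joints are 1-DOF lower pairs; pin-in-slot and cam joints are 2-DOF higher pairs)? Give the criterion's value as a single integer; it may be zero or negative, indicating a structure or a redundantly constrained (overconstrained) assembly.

M = 5

ground; <1,0,0>
#1 <2,0,0>
PS:0↔1 J2 <2,0,1>
#2 <3,0,1>
P:0↔2 J1 <3,1,1>
#3 <4,1,1>
#4 <5,1,1>
C:4↔3 J2 <5,1,2>
#5 <6,1,2>
R:0↔3 J1 <6,2,2>
#6 <7,2,2>
C:4↔2 J2 <7,2,3>
R:1↔6 J1 <7,3,3>
C:2↔6 J2 <7,3,4>
#7 <8,3,4>
P:5↔4 J1 <8,4,4>
R:7↔4 J1 <8,5,4>
#8 <9,5,4>
P:8↔4 J1 <9,6,4>
PS:2↔7 J2 <9,6,5>
R:8↔7 J1 <9,7,5>
3×8 − 2×7 − 1×5 = 5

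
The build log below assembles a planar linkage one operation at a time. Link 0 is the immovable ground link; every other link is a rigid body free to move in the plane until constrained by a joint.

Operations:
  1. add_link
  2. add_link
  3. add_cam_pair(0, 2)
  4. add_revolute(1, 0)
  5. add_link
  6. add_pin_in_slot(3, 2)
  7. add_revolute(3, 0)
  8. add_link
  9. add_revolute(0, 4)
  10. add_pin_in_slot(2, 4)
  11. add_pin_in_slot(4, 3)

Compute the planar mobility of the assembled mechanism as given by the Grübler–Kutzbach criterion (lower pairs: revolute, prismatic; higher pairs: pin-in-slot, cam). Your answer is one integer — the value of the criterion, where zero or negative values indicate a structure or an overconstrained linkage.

ground; <1,0,0>
#1 <2,0,0>
#2 <3,0,0>
C:0↔2 J2 <3,0,1>
R:1↔0 J1 <3,1,1>
#3 <4,1,1>
PS:3↔2 J2 <4,1,2>
R:3↔0 J1 <4,2,2>
#4 <5,2,2>
R:0↔4 J1 <5,3,2>
PS:2↔4 J2 <5,3,3>
PS:4↔3 J2 <5,3,4>
3×4 − 2×3 − 1×4 = 2

M = 2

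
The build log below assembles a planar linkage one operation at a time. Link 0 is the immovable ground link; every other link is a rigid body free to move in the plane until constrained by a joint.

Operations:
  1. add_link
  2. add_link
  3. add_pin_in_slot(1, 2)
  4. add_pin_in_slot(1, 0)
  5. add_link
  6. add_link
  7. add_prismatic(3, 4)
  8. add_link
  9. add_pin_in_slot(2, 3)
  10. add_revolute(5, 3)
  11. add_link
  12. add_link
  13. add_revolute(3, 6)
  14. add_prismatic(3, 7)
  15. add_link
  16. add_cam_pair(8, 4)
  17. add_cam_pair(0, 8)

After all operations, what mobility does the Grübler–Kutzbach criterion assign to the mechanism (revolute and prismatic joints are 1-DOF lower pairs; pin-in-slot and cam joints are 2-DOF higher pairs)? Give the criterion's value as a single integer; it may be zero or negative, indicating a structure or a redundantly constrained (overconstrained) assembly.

(L,J1,J2)=(1,0,0); link0 fixed
link1: (2,0,0)
link2: (3,0,0)
PS 1-2 [J2]: (3,0,1)
PS 1-0 [J2]: (3,0,2)
link3: (4,0,2)
link4: (5,0,2)
P 3-4 [J1]: (5,1,2)
link5: (6,1,2)
PS 2-3 [J2]: (6,1,3)
R 5-3 [J1]: (6,2,3)
link6: (7,2,3)
link7: (8,2,3)
R 3-6 [J1]: (8,3,3)
P 3-7 [J1]: (8,4,3)
link8: (9,4,3)
C 8-4 [J2]: (9,4,4)
C 0-8 [J2]: (9,4,5)
Grübler: 3·8 − 2·4 − 5 = 11

M = 11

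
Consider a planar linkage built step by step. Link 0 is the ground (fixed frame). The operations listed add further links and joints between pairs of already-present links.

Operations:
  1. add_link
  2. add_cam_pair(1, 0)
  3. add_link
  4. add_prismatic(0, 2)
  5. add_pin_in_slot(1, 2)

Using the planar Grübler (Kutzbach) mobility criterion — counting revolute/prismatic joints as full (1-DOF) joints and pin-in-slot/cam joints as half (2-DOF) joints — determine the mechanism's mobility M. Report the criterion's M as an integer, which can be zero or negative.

M = 2

(L,J1,J2)=(1,0,0); link0 fixed
link1: (2,0,0)
C 1-0 [J2]: (2,0,1)
link2: (3,0,1)
P 0-2 [J1]: (3,1,1)
PS 1-2 [J2]: (3,1,2)
Grübler: 3·2 − 2·1 − 2 = 2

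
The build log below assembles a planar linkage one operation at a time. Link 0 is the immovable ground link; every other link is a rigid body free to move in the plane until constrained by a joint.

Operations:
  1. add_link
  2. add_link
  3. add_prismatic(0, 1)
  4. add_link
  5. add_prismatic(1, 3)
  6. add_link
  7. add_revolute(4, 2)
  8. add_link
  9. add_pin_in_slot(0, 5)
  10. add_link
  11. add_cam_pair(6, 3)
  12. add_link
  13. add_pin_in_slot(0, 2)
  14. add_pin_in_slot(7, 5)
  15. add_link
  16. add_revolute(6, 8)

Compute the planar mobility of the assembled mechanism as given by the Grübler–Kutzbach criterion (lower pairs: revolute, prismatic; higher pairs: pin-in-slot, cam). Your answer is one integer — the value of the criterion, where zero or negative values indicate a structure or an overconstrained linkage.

[1;0;0] (link 0 is ground)
L+ [2;0;0]
L+ [3;0;0]
P(0,1)∈J1 [3;1;0]
L+ [4;1;0]
P(1,3)∈J1 [4;2;0]
L+ [5;2;0]
R(4,2)∈J1 [5;3;0]
L+ [6;3;0]
PS(0,5)∈J2 [6;3;1]
L+ [7;3;1]
C(6,3)∈J2 [7;3;2]
L+ [8;3;2]
PS(0,2)∈J2 [8;3;3]
PS(7,5)∈J2 [8;3;4]
L+ [9;3;4]
R(6,8)∈J1 [9;4;4]
mobility = 24 − 8 − 4 = 12

M = 12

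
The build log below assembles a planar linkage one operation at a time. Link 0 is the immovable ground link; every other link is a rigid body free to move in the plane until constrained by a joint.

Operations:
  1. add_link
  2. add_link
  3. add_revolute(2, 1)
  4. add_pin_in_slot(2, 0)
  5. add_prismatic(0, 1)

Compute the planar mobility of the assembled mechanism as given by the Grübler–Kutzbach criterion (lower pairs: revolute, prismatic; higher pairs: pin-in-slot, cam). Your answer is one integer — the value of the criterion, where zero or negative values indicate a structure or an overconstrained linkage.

M = 1

L=1 J1=0 J2=0
add link → L=2 J1=0 J2=0
add link → L=3 J1=0 J2=0
R@2,1 dof=1 J1 → L=3 J1=1 J2=0
PS@2,0 dof=2 J2 → L=3 J1=1 J2=1
P@0,1 dof=1 J1 → L=3 J1=2 J2=1
M=3(L−1)−2J1−J2=3·2−2·2−1=1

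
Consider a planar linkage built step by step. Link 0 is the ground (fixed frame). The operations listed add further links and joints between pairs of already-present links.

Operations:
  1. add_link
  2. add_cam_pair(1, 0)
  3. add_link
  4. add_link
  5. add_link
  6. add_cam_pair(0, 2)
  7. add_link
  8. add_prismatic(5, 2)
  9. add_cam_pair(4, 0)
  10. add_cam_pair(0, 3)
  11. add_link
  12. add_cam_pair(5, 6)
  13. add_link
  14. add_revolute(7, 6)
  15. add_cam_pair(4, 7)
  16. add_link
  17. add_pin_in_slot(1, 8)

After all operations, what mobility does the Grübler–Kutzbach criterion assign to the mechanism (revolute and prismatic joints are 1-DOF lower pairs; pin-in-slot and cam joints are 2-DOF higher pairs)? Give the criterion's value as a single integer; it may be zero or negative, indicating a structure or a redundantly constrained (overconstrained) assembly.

ground; <1,0,0>
#1 <2,0,0>
C:1↔0 J2 <2,0,1>
#2 <3,0,1>
#3 <4,0,1>
#4 <5,0,1>
C:0↔2 J2 <5,0,2>
#5 <6,0,2>
P:5↔2 J1 <6,1,2>
C:4↔0 J2 <6,1,3>
C:0↔3 J2 <6,1,4>
#6 <7,1,4>
C:5↔6 J2 <7,1,5>
#7 <8,1,5>
R:7↔6 J1 <8,2,5>
C:4↔7 J2 <8,2,6>
#8 <9,2,6>
PS:1↔8 J2 <9,2,7>
3×8 − 2×2 − 1×7 = 13

M = 13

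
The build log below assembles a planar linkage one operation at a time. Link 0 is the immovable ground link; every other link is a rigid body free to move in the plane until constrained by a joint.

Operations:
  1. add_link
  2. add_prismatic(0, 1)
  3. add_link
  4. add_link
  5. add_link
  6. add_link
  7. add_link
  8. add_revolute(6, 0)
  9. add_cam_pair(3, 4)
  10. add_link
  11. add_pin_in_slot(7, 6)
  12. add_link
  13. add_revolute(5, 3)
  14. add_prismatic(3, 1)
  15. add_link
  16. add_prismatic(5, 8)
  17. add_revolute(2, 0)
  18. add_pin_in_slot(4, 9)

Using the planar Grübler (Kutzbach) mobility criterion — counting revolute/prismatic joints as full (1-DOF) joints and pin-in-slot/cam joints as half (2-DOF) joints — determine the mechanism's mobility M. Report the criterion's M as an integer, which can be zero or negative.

M = 12

ground; <1,0,0>
#1 <2,0,0>
P:0↔1 J1 <2,1,0>
#2 <3,1,0>
#3 <4,1,0>
#4 <5,1,0>
#5 <6,1,0>
#6 <7,1,0>
R:6↔0 J1 <7,2,0>
C:3↔4 J2 <7,2,1>
#7 <8,2,1>
PS:7↔6 J2 <8,2,2>
#8 <9,2,2>
R:5↔3 J1 <9,3,2>
P:3↔1 J1 <9,4,2>
#9 <10,4,2>
P:5↔8 J1 <10,5,2>
R:2↔0 J1 <10,6,2>
PS:4↔9 J2 <10,6,3>
3×9 − 2×6 − 1×3 = 12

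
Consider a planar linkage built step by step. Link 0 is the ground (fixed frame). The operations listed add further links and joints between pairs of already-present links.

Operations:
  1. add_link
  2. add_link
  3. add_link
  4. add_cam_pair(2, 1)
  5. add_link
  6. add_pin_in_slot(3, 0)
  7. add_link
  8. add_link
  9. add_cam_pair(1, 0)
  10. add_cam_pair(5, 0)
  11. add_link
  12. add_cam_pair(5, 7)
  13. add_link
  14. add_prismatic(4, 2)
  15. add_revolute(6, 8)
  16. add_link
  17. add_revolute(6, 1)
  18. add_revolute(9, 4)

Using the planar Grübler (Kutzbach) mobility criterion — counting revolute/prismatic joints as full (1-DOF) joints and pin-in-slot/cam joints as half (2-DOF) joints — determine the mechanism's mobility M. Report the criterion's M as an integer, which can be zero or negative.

[1;0;0] (link 0 is ground)
L+ [2;0;0]
L+ [3;0;0]
L+ [4;0;0]
C(2,1)∈J2 [4;0;1]
L+ [5;0;1]
PS(3,0)∈J2 [5;0;2]
L+ [6;0;2]
L+ [7;0;2]
C(1,0)∈J2 [7;0;3]
C(5,0)∈J2 [7;0;4]
L+ [8;0;4]
C(5,7)∈J2 [8;0;5]
L+ [9;0;5]
P(4,2)∈J1 [9;1;5]
R(6,8)∈J1 [9;2;5]
L+ [10;2;5]
R(6,1)∈J1 [10;3;5]
R(9,4)∈J1 [10;4;5]
mobility = 27 − 8 − 5 = 14

M = 14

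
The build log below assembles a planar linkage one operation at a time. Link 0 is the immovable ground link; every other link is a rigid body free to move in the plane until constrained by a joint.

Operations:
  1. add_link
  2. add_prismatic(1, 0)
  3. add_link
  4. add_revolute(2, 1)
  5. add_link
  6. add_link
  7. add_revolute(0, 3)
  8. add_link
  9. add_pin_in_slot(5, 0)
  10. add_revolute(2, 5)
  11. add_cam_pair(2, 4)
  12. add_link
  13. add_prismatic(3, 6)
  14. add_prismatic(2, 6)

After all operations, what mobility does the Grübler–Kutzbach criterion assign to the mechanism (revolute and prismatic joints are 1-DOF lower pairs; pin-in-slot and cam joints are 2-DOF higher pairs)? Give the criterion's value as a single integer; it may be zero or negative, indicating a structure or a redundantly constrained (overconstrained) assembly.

link 0 = ground. State L|J1|J2 = 1|0|0
+link1  2|0|0
P(1,0) f=1→J1  2|1|0
+link2  3|1|0
R(2,1) f=1→J1  3|2|0
+link3  4|2|0
+link4  5|2|0
R(0,3) f=1→J1  5|3|0
+link5  6|3|0
PS(5,0) f=2→J2  6|3|1
R(2,5) f=1→J1  6|4|1
C(2,4) f=2→J2  6|4|2
+link6  7|4|2
P(3,6) f=1→J1  7|5|2
P(2,6) f=1→J1  7|6|2
M = 3(7−1)−2·6−2 = 18−12−2 = 4

M = 4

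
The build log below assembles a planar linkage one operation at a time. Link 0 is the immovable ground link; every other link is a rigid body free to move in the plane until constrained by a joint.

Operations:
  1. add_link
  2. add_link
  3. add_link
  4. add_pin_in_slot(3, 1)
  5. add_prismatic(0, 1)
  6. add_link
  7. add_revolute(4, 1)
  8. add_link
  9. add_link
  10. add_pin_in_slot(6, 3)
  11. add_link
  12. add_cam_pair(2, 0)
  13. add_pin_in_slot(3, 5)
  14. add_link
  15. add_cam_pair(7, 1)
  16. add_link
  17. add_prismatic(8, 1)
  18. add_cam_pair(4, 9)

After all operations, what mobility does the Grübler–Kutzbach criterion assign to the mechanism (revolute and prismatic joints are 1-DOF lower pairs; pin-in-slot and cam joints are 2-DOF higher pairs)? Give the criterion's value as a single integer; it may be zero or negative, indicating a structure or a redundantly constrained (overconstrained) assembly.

link 0 = ground. State L|J1|J2 = 1|0|0
+link1  2|0|0
+link2  3|0|0
+link3  4|0|0
PS(3,1) f=2→J2  4|0|1
P(0,1) f=1→J1  4|1|1
+link4  5|1|1
R(4,1) f=1→J1  5|2|1
+link5  6|2|1
+link6  7|2|1
PS(6,3) f=2→J2  7|2|2
+link7  8|2|2
C(2,0) f=2→J2  8|2|3
PS(3,5) f=2→J2  8|2|4
+link8  9|2|4
C(7,1) f=2→J2  9|2|5
+link9  10|2|5
P(8,1) f=1→J1  10|3|5
C(4,9) f=2→J2  10|3|6
M = 3(10−1)−2·3−6 = 27−6−6 = 15

M = 15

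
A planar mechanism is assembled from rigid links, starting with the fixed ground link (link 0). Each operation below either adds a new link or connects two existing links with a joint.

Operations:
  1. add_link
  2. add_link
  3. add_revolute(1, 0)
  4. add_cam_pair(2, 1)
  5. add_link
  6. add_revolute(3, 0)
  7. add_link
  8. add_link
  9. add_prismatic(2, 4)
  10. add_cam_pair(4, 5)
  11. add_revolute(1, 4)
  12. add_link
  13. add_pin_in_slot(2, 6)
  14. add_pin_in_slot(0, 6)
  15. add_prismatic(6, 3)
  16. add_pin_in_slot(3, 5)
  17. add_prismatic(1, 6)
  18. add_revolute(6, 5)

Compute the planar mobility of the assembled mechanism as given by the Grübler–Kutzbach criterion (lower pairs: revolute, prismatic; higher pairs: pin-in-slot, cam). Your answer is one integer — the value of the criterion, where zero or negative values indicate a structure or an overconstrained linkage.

(L,J1,J2)=(1,0,0); link0 fixed
link1: (2,0,0)
link2: (3,0,0)
R 1-0 [J1]: (3,1,0)
C 2-1 [J2]: (3,1,1)
link3: (4,1,1)
R 3-0 [J1]: (4,2,1)
link4: (5,2,1)
link5: (6,2,1)
P 2-4 [J1]: (6,3,1)
C 4-5 [J2]: (6,3,2)
R 1-4 [J1]: (6,4,2)
link6: (7,4,2)
PS 2-6 [J2]: (7,4,3)
PS 0-6 [J2]: (7,4,4)
P 6-3 [J1]: (7,5,4)
PS 3-5 [J2]: (7,5,5)
P 1-6 [J1]: (7,6,5)
R 6-5 [J1]: (7,7,5)
Grübler: 3·6 − 2·7 − 5 = -1

M = -1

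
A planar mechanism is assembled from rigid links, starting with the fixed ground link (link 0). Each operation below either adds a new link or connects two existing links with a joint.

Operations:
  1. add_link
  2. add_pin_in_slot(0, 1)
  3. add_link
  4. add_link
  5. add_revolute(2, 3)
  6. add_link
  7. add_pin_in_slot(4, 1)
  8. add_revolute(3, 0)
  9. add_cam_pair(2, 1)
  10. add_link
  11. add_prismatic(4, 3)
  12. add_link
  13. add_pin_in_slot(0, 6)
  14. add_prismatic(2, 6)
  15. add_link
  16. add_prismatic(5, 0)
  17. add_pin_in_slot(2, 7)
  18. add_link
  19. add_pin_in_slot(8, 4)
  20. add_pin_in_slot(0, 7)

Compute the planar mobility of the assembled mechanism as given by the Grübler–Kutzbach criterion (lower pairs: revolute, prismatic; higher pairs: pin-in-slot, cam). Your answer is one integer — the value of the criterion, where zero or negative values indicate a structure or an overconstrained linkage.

M = 7

(L,J1,J2)=(1,0,0); link0 fixed
link1: (2,0,0)
PS 0-1 [J2]: (2,0,1)
link2: (3,0,1)
link3: (4,0,1)
R 2-3 [J1]: (4,1,1)
link4: (5,1,1)
PS 4-1 [J2]: (5,1,2)
R 3-0 [J1]: (5,2,2)
C 2-1 [J2]: (5,2,3)
link5: (6,2,3)
P 4-3 [J1]: (6,3,3)
link6: (7,3,3)
PS 0-6 [J2]: (7,3,4)
P 2-6 [J1]: (7,4,4)
link7: (8,4,4)
P 5-0 [J1]: (8,5,4)
PS 2-7 [J2]: (8,5,5)
link8: (9,5,5)
PS 8-4 [J2]: (9,5,6)
PS 0-7 [J2]: (9,5,7)
Grübler: 3·8 − 2·5 − 7 = 7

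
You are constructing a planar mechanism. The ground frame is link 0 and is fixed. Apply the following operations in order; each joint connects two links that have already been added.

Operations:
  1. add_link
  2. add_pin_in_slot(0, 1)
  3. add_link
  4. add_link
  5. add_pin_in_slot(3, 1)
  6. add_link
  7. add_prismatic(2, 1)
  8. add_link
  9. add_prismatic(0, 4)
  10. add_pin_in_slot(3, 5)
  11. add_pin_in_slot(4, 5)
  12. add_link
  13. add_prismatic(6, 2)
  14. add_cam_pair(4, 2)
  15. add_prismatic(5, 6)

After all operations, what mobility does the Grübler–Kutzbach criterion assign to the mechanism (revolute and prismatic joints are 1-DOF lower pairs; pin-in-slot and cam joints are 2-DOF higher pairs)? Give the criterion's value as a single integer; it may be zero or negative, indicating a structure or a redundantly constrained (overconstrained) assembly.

link 0 = ground. State L|J1|J2 = 1|0|0
+link1  2|0|0
PS(0,1) f=2→J2  2|0|1
+link2  3|0|1
+link3  4|0|1
PS(3,1) f=2→J2  4|0|2
+link4  5|0|2
P(2,1) f=1→J1  5|1|2
+link5  6|1|2
P(0,4) f=1→J1  6|2|2
PS(3,5) f=2→J2  6|2|3
PS(4,5) f=2→J2  6|2|4
+link6  7|2|4
P(6,2) f=1→J1  7|3|4
C(4,2) f=2→J2  7|3|5
P(5,6) f=1→J1  7|4|5
M = 3(7−1)−2·4−5 = 18−8−5 = 5

M = 5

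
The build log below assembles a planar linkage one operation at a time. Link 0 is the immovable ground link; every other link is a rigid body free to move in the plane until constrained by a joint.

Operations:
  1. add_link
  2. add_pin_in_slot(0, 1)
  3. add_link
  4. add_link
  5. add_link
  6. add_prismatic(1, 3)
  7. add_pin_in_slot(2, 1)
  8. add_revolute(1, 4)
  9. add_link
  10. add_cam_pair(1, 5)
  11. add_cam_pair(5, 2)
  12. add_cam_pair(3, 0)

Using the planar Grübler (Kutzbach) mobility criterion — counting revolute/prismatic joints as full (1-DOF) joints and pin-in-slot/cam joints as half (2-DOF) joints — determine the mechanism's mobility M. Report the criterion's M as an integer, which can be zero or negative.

ground; <1,0,0>
#1 <2,0,0>
PS:0↔1 J2 <2,0,1>
#2 <3,0,1>
#3 <4,0,1>
#4 <5,0,1>
P:1↔3 J1 <5,1,1>
PS:2↔1 J2 <5,1,2>
R:1↔4 J1 <5,2,2>
#5 <6,2,2>
C:1↔5 J2 <6,2,3>
C:5↔2 J2 <6,2,4>
C:3↔0 J2 <6,2,5>
3×5 − 2×2 − 1×5 = 6

M = 6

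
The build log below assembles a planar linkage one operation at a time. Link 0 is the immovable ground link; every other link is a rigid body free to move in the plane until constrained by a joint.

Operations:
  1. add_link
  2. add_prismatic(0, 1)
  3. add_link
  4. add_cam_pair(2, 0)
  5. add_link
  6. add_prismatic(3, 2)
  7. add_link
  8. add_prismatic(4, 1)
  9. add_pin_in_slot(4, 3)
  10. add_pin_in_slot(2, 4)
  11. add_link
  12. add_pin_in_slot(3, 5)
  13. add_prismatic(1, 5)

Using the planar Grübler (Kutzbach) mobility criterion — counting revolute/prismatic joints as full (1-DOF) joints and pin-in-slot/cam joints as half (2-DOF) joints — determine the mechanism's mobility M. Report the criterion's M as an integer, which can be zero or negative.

link 0 = ground. State L|J1|J2 = 1|0|0
+link1  2|0|0
P(0,1) f=1→J1  2|1|0
+link2  3|1|0
C(2,0) f=2→J2  3|1|1
+link3  4|1|1
P(3,2) f=1→J1  4|2|1
+link4  5|2|1
P(4,1) f=1→J1  5|3|1
PS(4,3) f=2→J2  5|3|2
PS(2,4) f=2→J2  5|3|3
+link5  6|3|3
PS(3,5) f=2→J2  6|3|4
P(1,5) f=1→J1  6|4|4
M = 3(6−1)−2·4−4 = 15−8−4 = 3

M = 3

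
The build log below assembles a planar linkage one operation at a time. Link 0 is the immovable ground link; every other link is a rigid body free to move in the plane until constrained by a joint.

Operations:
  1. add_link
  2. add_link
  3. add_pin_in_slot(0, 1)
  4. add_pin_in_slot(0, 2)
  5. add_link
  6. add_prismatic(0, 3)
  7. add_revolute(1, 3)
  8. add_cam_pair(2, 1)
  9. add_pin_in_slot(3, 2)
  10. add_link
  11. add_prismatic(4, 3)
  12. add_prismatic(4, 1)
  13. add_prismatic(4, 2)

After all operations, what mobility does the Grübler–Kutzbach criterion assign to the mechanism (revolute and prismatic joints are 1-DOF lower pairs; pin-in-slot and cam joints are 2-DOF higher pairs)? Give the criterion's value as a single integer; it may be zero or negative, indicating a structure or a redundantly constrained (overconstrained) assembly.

[1;0;0] (link 0 is ground)
L+ [2;0;0]
L+ [3;0;0]
PS(0,1)∈J2 [3;0;1]
PS(0,2)∈J2 [3;0;2]
L+ [4;0;2]
P(0,3)∈J1 [4;1;2]
R(1,3)∈J1 [4;2;2]
C(2,1)∈J2 [4;2;3]
PS(3,2)∈J2 [4;2;4]
L+ [5;2;4]
P(4,3)∈J1 [5;3;4]
P(4,1)∈J1 [5;4;4]
P(4,2)∈J1 [5;5;4]
mobility = 12 − 10 − 4 = -2

M = -2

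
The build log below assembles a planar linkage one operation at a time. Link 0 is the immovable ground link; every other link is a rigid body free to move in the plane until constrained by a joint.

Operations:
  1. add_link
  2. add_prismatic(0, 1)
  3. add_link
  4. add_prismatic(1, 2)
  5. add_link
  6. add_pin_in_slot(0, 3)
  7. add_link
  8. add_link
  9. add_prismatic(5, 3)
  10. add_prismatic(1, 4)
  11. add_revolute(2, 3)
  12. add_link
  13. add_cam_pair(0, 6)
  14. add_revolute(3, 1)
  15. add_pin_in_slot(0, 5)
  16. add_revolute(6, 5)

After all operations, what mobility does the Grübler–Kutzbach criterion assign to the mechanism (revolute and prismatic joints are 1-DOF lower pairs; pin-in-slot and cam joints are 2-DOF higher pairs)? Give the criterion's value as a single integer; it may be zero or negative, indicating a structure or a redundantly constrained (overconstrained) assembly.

M = 1

L=1 J1=0 J2=0
add link → L=2 J1=0 J2=0
P@0,1 dof=1 J1 → L=2 J1=1 J2=0
add link → L=3 J1=1 J2=0
P@1,2 dof=1 J1 → L=3 J1=2 J2=0
add link → L=4 J1=2 J2=0
PS@0,3 dof=2 J2 → L=4 J1=2 J2=1
add link → L=5 J1=2 J2=1
add link → L=6 J1=2 J2=1
P@5,3 dof=1 J1 → L=6 J1=3 J2=1
P@1,4 dof=1 J1 → L=6 J1=4 J2=1
R@2,3 dof=1 J1 → L=6 J1=5 J2=1
add link → L=7 J1=5 J2=1
C@0,6 dof=2 J2 → L=7 J1=5 J2=2
R@3,1 dof=1 J1 → L=7 J1=6 J2=2
PS@0,5 dof=2 J2 → L=7 J1=6 J2=3
R@6,5 dof=1 J1 → L=7 J1=7 J2=3
M=3(L−1)−2J1−J2=3·6−2·7−3=1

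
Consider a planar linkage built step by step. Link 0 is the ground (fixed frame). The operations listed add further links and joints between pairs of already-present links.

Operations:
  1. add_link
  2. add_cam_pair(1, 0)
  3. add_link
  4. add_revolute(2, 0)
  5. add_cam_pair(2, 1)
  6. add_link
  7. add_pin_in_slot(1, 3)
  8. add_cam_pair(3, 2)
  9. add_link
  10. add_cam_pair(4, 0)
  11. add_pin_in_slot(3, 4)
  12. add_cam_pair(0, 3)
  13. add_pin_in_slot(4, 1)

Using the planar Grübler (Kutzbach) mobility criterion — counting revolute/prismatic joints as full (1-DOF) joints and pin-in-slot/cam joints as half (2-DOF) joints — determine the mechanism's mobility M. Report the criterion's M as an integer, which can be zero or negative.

M = 2

ground; <1,0,0>
#1 <2,0,0>
C:1↔0 J2 <2,0,1>
#2 <3,0,1>
R:2↔0 J1 <3,1,1>
C:2↔1 J2 <3,1,2>
#3 <4,1,2>
PS:1↔3 J2 <4,1,3>
C:3↔2 J2 <4,1,4>
#4 <5,1,4>
C:4↔0 J2 <5,1,5>
PS:3↔4 J2 <5,1,6>
C:0↔3 J2 <5,1,7>
PS:4↔1 J2 <5,1,8>
3×4 − 2×1 − 1×8 = 2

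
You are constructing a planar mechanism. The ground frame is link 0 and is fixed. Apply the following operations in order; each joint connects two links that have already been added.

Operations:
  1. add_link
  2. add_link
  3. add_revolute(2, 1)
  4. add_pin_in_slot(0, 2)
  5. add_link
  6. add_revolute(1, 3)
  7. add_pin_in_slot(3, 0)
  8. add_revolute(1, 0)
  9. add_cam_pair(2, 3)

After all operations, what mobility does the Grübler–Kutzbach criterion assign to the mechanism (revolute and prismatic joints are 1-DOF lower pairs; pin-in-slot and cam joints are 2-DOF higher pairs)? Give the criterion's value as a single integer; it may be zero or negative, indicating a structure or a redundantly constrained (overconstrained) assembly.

M = 0

link 0 = ground. State L|J1|J2 = 1|0|0
+link1  2|0|0
+link2  3|0|0
R(2,1) f=1→J1  3|1|0
PS(0,2) f=2→J2  3|1|1
+link3  4|1|1
R(1,3) f=1→J1  4|2|1
PS(3,0) f=2→J2  4|2|2
R(1,0) f=1→J1  4|3|2
C(2,3) f=2→J2  4|3|3
M = 3(4−1)−2·3−3 = 9−6−3 = 0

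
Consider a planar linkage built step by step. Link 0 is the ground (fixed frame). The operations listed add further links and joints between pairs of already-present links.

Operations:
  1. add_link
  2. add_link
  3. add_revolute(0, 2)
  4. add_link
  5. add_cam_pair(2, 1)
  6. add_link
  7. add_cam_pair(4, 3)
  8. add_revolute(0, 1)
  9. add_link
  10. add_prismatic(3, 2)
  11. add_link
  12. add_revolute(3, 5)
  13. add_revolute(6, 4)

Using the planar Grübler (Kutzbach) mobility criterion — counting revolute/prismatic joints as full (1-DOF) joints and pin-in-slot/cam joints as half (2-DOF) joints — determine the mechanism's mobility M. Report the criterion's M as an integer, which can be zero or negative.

M = 6

(L,J1,J2)=(1,0,0); link0 fixed
link1: (2,0,0)
link2: (3,0,0)
R 0-2 [J1]: (3,1,0)
link3: (4,1,0)
C 2-1 [J2]: (4,1,1)
link4: (5,1,1)
C 4-3 [J2]: (5,1,2)
R 0-1 [J1]: (5,2,2)
link5: (6,2,2)
P 3-2 [J1]: (6,3,2)
link6: (7,3,2)
R 3-5 [J1]: (7,4,2)
R 6-4 [J1]: (7,5,2)
Grübler: 3·6 − 2·5 − 2 = 6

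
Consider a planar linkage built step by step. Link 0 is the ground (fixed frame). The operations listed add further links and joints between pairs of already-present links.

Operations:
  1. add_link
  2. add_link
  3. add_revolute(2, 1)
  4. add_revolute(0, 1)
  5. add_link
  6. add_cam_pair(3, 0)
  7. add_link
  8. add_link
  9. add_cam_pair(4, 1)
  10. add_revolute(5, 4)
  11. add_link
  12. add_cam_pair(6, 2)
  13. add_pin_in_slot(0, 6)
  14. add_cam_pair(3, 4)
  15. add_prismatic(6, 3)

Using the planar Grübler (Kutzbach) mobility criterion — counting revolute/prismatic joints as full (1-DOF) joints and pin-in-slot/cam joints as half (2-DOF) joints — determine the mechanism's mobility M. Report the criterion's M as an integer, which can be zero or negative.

L=1 J1=0 J2=0
add link → L=2 J1=0 J2=0
add link → L=3 J1=0 J2=0
R@2,1 dof=1 J1 → L=3 J1=1 J2=0
R@0,1 dof=1 J1 → L=3 J1=2 J2=0
add link → L=4 J1=2 J2=0
C@3,0 dof=2 J2 → L=4 J1=2 J2=1
add link → L=5 J1=2 J2=1
add link → L=6 J1=2 J2=1
C@4,1 dof=2 J2 → L=6 J1=2 J2=2
R@5,4 dof=1 J1 → L=6 J1=3 J2=2
add link → L=7 J1=3 J2=2
C@6,2 dof=2 J2 → L=7 J1=3 J2=3
PS@0,6 dof=2 J2 → L=7 J1=3 J2=4
C@3,4 dof=2 J2 → L=7 J1=3 J2=5
P@6,3 dof=1 J1 → L=7 J1=4 J2=5
M=3(L−1)−2J1−J2=3·6−2·4−5=5

M = 5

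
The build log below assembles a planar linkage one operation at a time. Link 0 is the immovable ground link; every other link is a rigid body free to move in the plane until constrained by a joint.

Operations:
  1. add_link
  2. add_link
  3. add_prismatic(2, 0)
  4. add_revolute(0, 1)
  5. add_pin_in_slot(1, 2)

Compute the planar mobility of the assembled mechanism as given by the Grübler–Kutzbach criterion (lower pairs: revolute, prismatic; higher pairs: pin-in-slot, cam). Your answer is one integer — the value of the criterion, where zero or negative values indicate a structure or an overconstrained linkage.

[1;0;0] (link 0 is ground)
L+ [2;0;0]
L+ [3;0;0]
P(2,0)∈J1 [3;1;0]
R(0,1)∈J1 [3;2;0]
PS(1,2)∈J2 [3;2;1]
mobility = 6 − 4 − 1 = 1

M = 1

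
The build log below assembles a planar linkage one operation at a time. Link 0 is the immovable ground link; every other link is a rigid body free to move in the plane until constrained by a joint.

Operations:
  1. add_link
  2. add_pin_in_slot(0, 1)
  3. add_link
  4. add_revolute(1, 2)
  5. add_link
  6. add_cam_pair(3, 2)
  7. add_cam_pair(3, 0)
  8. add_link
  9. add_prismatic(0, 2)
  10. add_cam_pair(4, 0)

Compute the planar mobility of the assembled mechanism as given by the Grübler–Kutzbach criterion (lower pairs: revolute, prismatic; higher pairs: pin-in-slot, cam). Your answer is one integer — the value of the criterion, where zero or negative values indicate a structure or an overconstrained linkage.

L=1 J1=0 J2=0
add link → L=2 J1=0 J2=0
PS@0,1 dof=2 J2 → L=2 J1=0 J2=1
add link → L=3 J1=0 J2=1
R@1,2 dof=1 J1 → L=3 J1=1 J2=1
add link → L=4 J1=1 J2=1
C@3,2 dof=2 J2 → L=4 J1=1 J2=2
C@3,0 dof=2 J2 → L=4 J1=1 J2=3
add link → L=5 J1=1 J2=3
P@0,2 dof=1 J1 → L=5 J1=2 J2=3
C@4,0 dof=2 J2 → L=5 J1=2 J2=4
M=3(L−1)−2J1−J2=3·4−2·2−4=4

M = 4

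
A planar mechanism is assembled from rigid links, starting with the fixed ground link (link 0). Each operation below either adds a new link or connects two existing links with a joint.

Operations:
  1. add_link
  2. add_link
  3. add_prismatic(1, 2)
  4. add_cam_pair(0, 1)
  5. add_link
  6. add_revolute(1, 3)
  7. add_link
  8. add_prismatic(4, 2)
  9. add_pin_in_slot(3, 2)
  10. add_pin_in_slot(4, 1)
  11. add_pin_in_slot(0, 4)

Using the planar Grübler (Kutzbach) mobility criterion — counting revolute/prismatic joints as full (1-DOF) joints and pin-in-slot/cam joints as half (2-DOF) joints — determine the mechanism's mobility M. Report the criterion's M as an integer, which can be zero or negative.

[1;0;0] (link 0 is ground)
L+ [2;0;0]
L+ [3;0;0]
P(1,2)∈J1 [3;1;0]
C(0,1)∈J2 [3;1;1]
L+ [4;1;1]
R(1,3)∈J1 [4;2;1]
L+ [5;2;1]
P(4,2)∈J1 [5;3;1]
PS(3,2)∈J2 [5;3;2]
PS(4,1)∈J2 [5;3;3]
PS(0,4)∈J2 [5;3;4]
mobility = 12 − 6 − 4 = 2

M = 2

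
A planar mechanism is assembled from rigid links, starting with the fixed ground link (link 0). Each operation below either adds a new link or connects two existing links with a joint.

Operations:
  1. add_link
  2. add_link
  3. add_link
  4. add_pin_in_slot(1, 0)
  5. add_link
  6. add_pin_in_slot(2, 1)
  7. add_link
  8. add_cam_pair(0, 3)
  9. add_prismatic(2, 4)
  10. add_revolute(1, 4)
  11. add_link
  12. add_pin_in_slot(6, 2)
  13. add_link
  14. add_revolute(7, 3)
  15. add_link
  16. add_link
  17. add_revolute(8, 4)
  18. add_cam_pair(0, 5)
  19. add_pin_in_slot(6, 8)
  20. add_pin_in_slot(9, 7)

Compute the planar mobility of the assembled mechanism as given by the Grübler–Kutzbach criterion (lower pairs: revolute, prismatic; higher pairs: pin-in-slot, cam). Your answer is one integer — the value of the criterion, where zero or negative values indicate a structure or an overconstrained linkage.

L=1 J1=0 J2=0
add link → L=2 J1=0 J2=0
add link → L=3 J1=0 J2=0
add link → L=4 J1=0 J2=0
PS@1,0 dof=2 J2 → L=4 J1=0 J2=1
add link → L=5 J1=0 J2=1
PS@2,1 dof=2 J2 → L=5 J1=0 J2=2
add link → L=6 J1=0 J2=2
C@0,3 dof=2 J2 → L=6 J1=0 J2=3
P@2,4 dof=1 J1 → L=6 J1=1 J2=3
R@1,4 dof=1 J1 → L=6 J1=2 J2=3
add link → L=7 J1=2 J2=3
PS@6,2 dof=2 J2 → L=7 J1=2 J2=4
add link → L=8 J1=2 J2=4
R@7,3 dof=1 J1 → L=8 J1=3 J2=4
add link → L=9 J1=3 J2=4
add link → L=10 J1=3 J2=4
R@8,4 dof=1 J1 → L=10 J1=4 J2=4
C@0,5 dof=2 J2 → L=10 J1=4 J2=5
PS@6,8 dof=2 J2 → L=10 J1=4 J2=6
PS@9,7 dof=2 J2 → L=10 J1=4 J2=7
M=3(L−1)−2J1−J2=3·9−2·4−7=12

M = 12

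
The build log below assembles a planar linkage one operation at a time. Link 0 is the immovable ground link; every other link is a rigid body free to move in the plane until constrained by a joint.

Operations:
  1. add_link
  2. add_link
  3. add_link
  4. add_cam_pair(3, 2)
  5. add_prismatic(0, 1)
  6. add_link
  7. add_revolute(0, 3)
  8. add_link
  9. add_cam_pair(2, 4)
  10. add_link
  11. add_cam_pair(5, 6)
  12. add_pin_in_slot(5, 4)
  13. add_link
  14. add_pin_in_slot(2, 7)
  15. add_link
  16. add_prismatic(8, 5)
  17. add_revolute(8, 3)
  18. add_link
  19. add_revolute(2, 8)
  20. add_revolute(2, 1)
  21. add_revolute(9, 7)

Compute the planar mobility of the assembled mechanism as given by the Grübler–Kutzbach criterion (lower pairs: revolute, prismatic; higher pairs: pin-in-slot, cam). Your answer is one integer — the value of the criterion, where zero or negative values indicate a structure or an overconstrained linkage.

M = 8

ground; <1,0,0>
#1 <2,0,0>
#2 <3,0,0>
#3 <4,0,0>
C:3↔2 J2 <4,0,1>
P:0↔1 J1 <4,1,1>
#4 <5,1,1>
R:0↔3 J1 <5,2,1>
#5 <6,2,1>
C:2↔4 J2 <6,2,2>
#6 <7,2,2>
C:5↔6 J2 <7,2,3>
PS:5↔4 J2 <7,2,4>
#7 <8,2,4>
PS:2↔7 J2 <8,2,5>
#8 <9,2,5>
P:8↔5 J1 <9,3,5>
R:8↔3 J1 <9,4,5>
#9 <10,4,5>
R:2↔8 J1 <10,5,5>
R:2↔1 J1 <10,6,5>
R:9↔7 J1 <10,7,5>
3×9 − 2×7 − 1×5 = 8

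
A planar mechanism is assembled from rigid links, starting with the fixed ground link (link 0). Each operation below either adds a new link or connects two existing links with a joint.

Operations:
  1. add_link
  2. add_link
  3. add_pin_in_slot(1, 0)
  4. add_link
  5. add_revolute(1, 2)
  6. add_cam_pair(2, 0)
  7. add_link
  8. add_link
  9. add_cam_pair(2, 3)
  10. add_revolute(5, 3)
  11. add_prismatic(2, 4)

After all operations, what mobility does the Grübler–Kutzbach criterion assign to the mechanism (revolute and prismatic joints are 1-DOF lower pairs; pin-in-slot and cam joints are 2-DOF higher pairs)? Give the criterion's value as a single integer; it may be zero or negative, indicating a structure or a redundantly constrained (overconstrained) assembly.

M = 6

ground; <1,0,0>
#1 <2,0,0>
#2 <3,0,0>
PS:1↔0 J2 <3,0,1>
#3 <4,0,1>
R:1↔2 J1 <4,1,1>
C:2↔0 J2 <4,1,2>
#4 <5,1,2>
#5 <6,1,2>
C:2↔3 J2 <6,1,3>
R:5↔3 J1 <6,2,3>
P:2↔4 J1 <6,3,3>
3×5 − 2×3 − 1×3 = 6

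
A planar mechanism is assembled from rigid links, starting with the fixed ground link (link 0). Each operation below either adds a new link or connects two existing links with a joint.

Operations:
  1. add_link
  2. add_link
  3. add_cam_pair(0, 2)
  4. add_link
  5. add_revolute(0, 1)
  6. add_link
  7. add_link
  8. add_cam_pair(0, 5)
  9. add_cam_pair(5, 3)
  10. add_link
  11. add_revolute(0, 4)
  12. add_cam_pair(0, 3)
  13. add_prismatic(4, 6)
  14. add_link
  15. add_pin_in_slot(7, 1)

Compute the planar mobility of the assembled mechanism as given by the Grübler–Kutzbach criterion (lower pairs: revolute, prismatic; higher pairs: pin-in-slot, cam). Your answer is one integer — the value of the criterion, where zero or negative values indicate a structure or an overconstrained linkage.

(L,J1,J2)=(1,0,0); link0 fixed
link1: (2,0,0)
link2: (3,0,0)
C 0-2 [J2]: (3,0,1)
link3: (4,0,1)
R 0-1 [J1]: (4,1,1)
link4: (5,1,1)
link5: (6,1,1)
C 0-5 [J2]: (6,1,2)
C 5-3 [J2]: (6,1,3)
link6: (7,1,3)
R 0-4 [J1]: (7,2,3)
C 0-3 [J2]: (7,2,4)
P 4-6 [J1]: (7,3,4)
link7: (8,3,4)
PS 7-1 [J2]: (8,3,5)
Grübler: 3·7 − 2·3 − 5 = 10

M = 10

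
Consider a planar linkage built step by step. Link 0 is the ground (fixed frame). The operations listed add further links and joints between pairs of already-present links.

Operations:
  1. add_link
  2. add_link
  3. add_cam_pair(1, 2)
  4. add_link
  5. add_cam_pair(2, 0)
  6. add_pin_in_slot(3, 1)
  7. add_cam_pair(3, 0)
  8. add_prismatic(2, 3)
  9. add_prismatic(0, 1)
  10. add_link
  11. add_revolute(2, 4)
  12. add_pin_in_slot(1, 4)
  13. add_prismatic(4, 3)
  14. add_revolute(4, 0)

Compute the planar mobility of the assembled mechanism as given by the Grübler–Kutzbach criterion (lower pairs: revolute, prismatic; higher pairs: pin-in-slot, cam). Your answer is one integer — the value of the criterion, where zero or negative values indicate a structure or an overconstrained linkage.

M = -3

L=1 J1=0 J2=0
add link → L=2 J1=0 J2=0
add link → L=3 J1=0 J2=0
C@1,2 dof=2 J2 → L=3 J1=0 J2=1
add link → L=4 J1=0 J2=1
C@2,0 dof=2 J2 → L=4 J1=0 J2=2
PS@3,1 dof=2 J2 → L=4 J1=0 J2=3
C@3,0 dof=2 J2 → L=4 J1=0 J2=4
P@2,3 dof=1 J1 → L=4 J1=1 J2=4
P@0,1 dof=1 J1 → L=4 J1=2 J2=4
add link → L=5 J1=2 J2=4
R@2,4 dof=1 J1 → L=5 J1=3 J2=4
PS@1,4 dof=2 J2 → L=5 J1=3 J2=5
P@4,3 dof=1 J1 → L=5 J1=4 J2=5
R@4,0 dof=1 J1 → L=5 J1=5 J2=5
M=3(L−1)−2J1−J2=3·4−2·5−5=-3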